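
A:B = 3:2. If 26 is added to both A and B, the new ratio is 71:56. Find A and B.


Let A = 3k, B = 2k.
(3k + 26) / (2k + 26) = 71/56
Cross-multiply: 56(3k + 26) = 71(2k + 26)
168k + 1456 = 142k + 1846
168k - 142k = 1846 - 1456
26k = 390
k = 390/26 = 15
A = 3×15 = 45, B = 2×15 = 30
= A = 45, B = 30

A = 45, B = 30


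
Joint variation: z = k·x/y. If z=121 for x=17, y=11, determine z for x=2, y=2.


z = k·x/y
Solve for k using the known point: k = z·y/x = 121×11/17 = 1331/17 ≈ 78.2941
Now evaluate at x=2, y=2:
z = k × 2 / 2 = (1331 × 2) / (17 × 2) = 2662/34
≈ 78.2941

78.2941


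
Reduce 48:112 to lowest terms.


GCD(48, 112) = 16
48/16 : 112/16
= 3:7

3:7


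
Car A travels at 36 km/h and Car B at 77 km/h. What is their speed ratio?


Ratio = 36:77
GCD = 1
Simplified = 36:77
Time ratio (same distance) = 77:36
Speed ratio = 36:77

36:77


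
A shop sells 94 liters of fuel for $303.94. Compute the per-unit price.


Unit rate = total / quantity
= 303.94 / 94
= $3.23 per unit

$3.23 per unit


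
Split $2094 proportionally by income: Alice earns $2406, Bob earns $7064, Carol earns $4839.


Total income = 2406 + 7064 + 4839 = $14309
Alice: $2094 × 2406/14309 = $352.10
Bob: $2094 × 7064/14309 = $1033.76
Carol: $2094 × 4839/14309 = $708.15
= Alice: $352.10, Bob: $1033.76, Carol: $708.15

Alice: $352.10, Bob: $1033.76, Carol: $708.15


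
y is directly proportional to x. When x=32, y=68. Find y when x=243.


Direct proportion: y/x = constant
k = 68/32 = 2.1250
y₂ = k × 243 = 68 × 243 / 32 = 16524/32
≈ 516.38

516.38


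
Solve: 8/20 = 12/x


Cross multiply: 8 × x = 20 × 12
8x = 240
x = 240 / 8
= 30.00

30.00


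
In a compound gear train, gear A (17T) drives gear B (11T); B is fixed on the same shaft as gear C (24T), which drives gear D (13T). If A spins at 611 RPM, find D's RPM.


Stage 1: RPM_B = RPM_A × t_A/t_B = 611 × 17/11 = 10387/11 ≈ 944.27
B and C share a shaft → RPM_C = RPM_B
Stage 2: RPM_D = RPM_C × t_C/t_D = RPM_A × (t_A×t_C)/(t_B×t_D)
Overall ratio = (17×24)/(11×13) = 408/143
RPM_D = 611 × 408/143 = 249288/143
≈ 1743.27 RPM

1743.27 RPM


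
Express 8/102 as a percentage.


Percentage = (part / whole) × 100
= (8 / 102) × 100
≈ 7.84%

7.84%


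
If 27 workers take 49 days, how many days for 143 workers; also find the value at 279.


Inverse proportion: x × y = constant
k = 27 × 49 = 1323
At x=143: k/143 = 9.25
At x=279: k/279 = 4.74
= 9.25 and 4.74

9.25 and 4.74


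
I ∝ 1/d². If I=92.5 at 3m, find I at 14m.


I₁d₁² = I₂d₂²
I₂ = I₁ × (d₁/d₂)²
= 92.5 × (3/14)²
= 92.5 × 9/196
= 832.5/196
≈ 4.2474

4.2474


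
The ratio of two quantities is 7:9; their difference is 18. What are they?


Let A = 7k, B = 9k.
9k - 7k = 18
2k = 18 → k = 18/2 = 9
A = 7×9 = 63, B = 9×9 = 81
= A = 63, B = 81

A = 63, B = 81


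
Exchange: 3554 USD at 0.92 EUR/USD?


Amount × rate = 3554 × 0.92
= 3269.68 EUR

3269.68 EUR


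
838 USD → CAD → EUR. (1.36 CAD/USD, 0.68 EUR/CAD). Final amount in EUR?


Step 1: 838 USD × 1.36 = 1139.68 CAD
Step 2: 1139.68 CAD × 0.68 = 774.98 EUR
Implied rate USD→EUR = 1.36 × 0.68 = 0.9248
= 774.98 EUR

774.98 EUR


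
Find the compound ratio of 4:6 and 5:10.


Compound ratio = (4×5) : (6×10)
= 20:60
GCD = 20
= 1:3

1:3


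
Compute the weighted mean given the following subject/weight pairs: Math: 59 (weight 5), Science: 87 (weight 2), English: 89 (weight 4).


Numerator = 59×5 + 87×2 + 89×4
= 295 + 174 + 356
= 825
Total weight = 11
Weighted avg = 825/11
= 75.00

75.00


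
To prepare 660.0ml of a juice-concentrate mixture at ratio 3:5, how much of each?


Total parts = 3 + 5 = 8
juice: 660.0 × 3/8 = 247.5ml
concentrate: 660.0 × 5/8 = 412.5ml
= 247.5ml and 412.5ml

247.5ml and 412.5ml


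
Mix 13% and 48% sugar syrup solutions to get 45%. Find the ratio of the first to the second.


Let x parts of 13% mix with y parts of 48%.
13x + 48y = 45(x + y)
13x + 48y = 45x + 45y
x(13 - 45) = y(45 - 48)
x/y = (48 - 45)/(45 - 13) = 3/32
Simplify: 3:32
= 3:32

3:32


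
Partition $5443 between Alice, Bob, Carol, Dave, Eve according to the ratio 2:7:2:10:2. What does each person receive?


Total parts = 2 + 7 + 2 + 10 + 2 = 23
Alice: 5443 × 2/23 = 473.30
Bob: 5443 × 7/23 = 1656.57
Carol: 5443 × 2/23 = 473.30
Dave: 5443 × 10/23 = 2366.52
Eve: 5443 × 2/23 = 473.30
= Alice: $473.30, Bob: $1656.57, Carol: $473.30, Dave: $2366.52, Eve: $473.30

Alice: $473.30, Bob: $1656.57, Carol: $473.30, Dave: $2366.52, Eve: $473.30


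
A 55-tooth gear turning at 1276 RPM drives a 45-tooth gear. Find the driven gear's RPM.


Gear ratio = 55:45 = 11:9
RPM_B = RPM_A × (teeth_A / teeth_B)
= 1276 × (55/45)
= 1559.6 RPM

1559.6 RPM


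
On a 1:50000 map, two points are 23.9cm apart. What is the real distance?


Real distance = map distance × scale
= 23.9cm × 50000
= 1195000 cm = 11950.0 m
= 11.950 km

11.950 km


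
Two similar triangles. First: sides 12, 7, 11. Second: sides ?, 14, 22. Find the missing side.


Scale factor = 14/7 = 2
Missing side = 12 × 2
= 24.0

24.0


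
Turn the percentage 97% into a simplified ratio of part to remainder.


97% means 97 parts out of 100; remainder = 3
Part : remainder = 97:3
GCD = 1
= 97:3

97:3


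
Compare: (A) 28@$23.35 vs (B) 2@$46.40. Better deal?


Deal A: $23.35/28 = $0.8339/unit
Deal B: $46.40/2 = $23.2000/unit
A is cheaper per unit
= Deal A

Deal A


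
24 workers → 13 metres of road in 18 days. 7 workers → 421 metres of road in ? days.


Days ∝ work / workers, so d₂ = d₁ × (m₁/m₂) × (w₂/w₁)
Workers factor (inverse): 24/7 ≈ 3.4286
Work factor (direct): 421/13 ≈ 32.3846
d₂ = 18 × 24/7 × 421/13 = (18 × 24 × 421) / (7 × 13) = 181872/91
≈ 1998.59 days

1998.59 days


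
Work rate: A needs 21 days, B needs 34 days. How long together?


Rate of A = 1/21 per day
Rate of B = 1/34 per day
Combined rate = 1/21 + 1/34 = 55/714 ≈ 0.0770 per day
Days = 1 / combined rate = 714/55
≈ 12.98 days

12.98 days


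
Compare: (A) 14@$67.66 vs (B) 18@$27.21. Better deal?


Deal A: $67.66/14 = $4.8329/unit
Deal B: $27.21/18 = $1.5117/unit
B is cheaper per unit
= Deal B

Deal B


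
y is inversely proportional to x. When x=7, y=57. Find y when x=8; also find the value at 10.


Inverse proportion: x × y = constant
k = 7 × 57 = 399
At x=8: k/8 = 49.88
At x=10: k/10 = 39.90
= 49.88 and 39.90

49.88 and 39.90


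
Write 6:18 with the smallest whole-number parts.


GCD(6, 18) = 6
6/6 : 18/6
= 1:3

1:3


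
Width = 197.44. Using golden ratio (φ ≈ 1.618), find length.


φ = (1 + √5) / 2 ≈ 1.618
Length = width × φ = 197.44 × 1.618 = 319.45792
≈ 319.46

319.46


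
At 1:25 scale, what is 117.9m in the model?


Model size = real / scale
= 117.9 / 25
= 4.7160 m

4.7160 m


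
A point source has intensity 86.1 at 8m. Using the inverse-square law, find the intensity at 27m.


I₁d₁² = I₂d₂²
I₂ = I₁ × (d₁/d₂)²
= 86.1 × (8/27)²
= 86.1 × 64/729
= 5510.4/729
≈ 7.5588

7.5588


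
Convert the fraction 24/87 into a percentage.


Percentage = (part / whole) × 100
= (24 / 87) × 100
≈ 27.59%

27.59%


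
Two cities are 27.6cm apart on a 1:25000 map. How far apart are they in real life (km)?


Real distance = map distance × scale
= 27.6cm × 25000
= 690000 cm = 6900.0 m
= 6.900 km

6.900 km


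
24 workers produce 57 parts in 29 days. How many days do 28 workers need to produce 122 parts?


Days ∝ work / workers, so d₂ = d₁ × (m₁/m₂) × (w₂/w₁)
Workers factor (inverse): 24/28 ≈ 0.8571
Work factor (direct): 122/57 ≈ 2.1404
d₂ = 29 × 24/28 × 122/57 = (29 × 24 × 122) / (28 × 57) = 84912/1596
≈ 53.20 days

53.20 days


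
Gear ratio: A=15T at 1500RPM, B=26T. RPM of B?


Gear ratio = 15:26 = 15:26
RPM_B = RPM_A × (teeth_A / teeth_B)
= 1500 × (15/26)
= 865.4 RPM

865.4 RPM


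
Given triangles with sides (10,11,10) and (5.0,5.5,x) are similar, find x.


Scale factor = 5.0/10 = 0.5
Missing side = 10 × 0.5
= 5.0

5.0


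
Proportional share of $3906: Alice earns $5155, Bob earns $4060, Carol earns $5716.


Total income = 5155 + 4060 + 5716 = $14931
Alice: $3906 × 5155/14931 = $1348.57
Bob: $3906 × 4060/14931 = $1062.11
Carol: $3906 × 5716/14931 = $1495.32
= Alice: $1348.57, Bob: $1062.11, Carol: $1495.32

Alice: $1348.57, Bob: $1062.11, Carol: $1495.32


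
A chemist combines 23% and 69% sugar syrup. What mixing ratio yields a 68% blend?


Let x parts of 23% mix with y parts of 69%.
23x + 69y = 68(x + y)
23x + 69y = 68x + 68y
x(23 - 68) = y(68 - 69)
x/y = (69 - 68)/(68 - 23) = 1/45
Simplify: 1:45
= 1:45

1:45


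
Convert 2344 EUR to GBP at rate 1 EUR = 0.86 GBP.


Amount × rate = 2344 × 0.86
= 2015.84 GBP

2015.84 GBP


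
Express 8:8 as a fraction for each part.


Total parts = 8 + 8 = 16
First part: 8/16 = 1/2
Second part: 8/16 = 1/2
= 1/2 and 1/2

1/2 and 1/2


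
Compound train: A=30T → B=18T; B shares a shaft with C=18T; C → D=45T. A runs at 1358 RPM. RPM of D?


Stage 1: RPM_B = RPM_A × t_A/t_B = 1358 × 30/18 = 40740/18 ≈ 2263.33
B and C share a shaft → RPM_C = RPM_B
Stage 2: RPM_D = RPM_C × t_C/t_D = RPM_A × (t_A×t_C)/(t_B×t_D)
Overall ratio = (30×18)/(18×45) = 540/810
RPM_D = 1358 × 540/810 = 733320/810
≈ 905.33 RPM

905.33 RPM


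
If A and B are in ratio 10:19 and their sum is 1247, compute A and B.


Let A = 10k, B = 19k.
10k + 19k = 1247
29k = 1247 → k = 1247/29 = 43
A = 10×43 = 430, B = 19×43 = 817
= A = 430, B = 817

A = 430, B = 817


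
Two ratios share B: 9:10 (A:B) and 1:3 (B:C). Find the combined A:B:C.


Match B: multiply A:B by 1 → 9:10
Multiply B:C by 10 → 10:30
Combined: 9:10:30
GCD = 1
= 9:10:30

9:10:30


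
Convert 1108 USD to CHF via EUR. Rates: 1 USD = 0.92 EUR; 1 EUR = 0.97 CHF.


Step 1: 1108 USD × 0.92 = 1019.36 EUR
Step 2: 1019.36 EUR × 0.97 = 988.78 CHF
Implied rate USD→CHF = 0.92 × 0.97 = 0.8924
= 988.78 CHF

988.78 CHF


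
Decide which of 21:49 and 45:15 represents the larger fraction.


21/49 = 0.4286
45/15 = 3.0000
0.4286 < 3.0000, so 21:49 is less
= 45:15

45:15


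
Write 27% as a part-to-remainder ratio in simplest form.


27% means 27 parts out of 100; remainder = 73
Part : remainder = 27:73
GCD = 1
= 27:73

27:73


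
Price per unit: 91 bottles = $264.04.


Unit rate = total / quantity
= 264.04 / 91
= $2.90 per unit

$2.90 per unit


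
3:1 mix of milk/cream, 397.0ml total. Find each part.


Total parts = 3 + 1 = 4
milk: 397.0 × 3/4 = 297.8ml
cream: 397.0 × 1/4 = 99.3ml
= 297.8ml and 99.3ml

297.8ml and 99.3ml


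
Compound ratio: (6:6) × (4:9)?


Compound ratio = (6×4) : (6×9)
= 24:54
GCD = 6
= 4:9

4:9


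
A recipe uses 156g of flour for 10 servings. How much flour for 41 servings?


Direct proportion: y/x = constant
k = 156/10 = 15.6000
y₂ = k × 41 = 156 × 41 / 10 = 6396/10
= 639.60

639.60


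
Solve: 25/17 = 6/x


Cross multiply: 25 × x = 17 × 6
25x = 102
x = 102 / 25
= 4.08

4.08


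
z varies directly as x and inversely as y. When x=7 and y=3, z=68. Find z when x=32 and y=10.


z = k·x/y
Solve for k using the known point: k = z·y/x = 68×3/7 = 204/7 ≈ 29.1429
Now evaluate at x=32, y=10:
z = k × 32 / 10 = (204 × 32) / (7 × 10) = 6528/70
≈ 93.2571

93.2571


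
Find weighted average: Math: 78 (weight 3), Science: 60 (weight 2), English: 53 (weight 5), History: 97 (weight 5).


Numerator = 78×3 + 60×2 + 53×5 + 97×5
= 234 + 120 + 265 + 485
= 1104
Total weight = 15
Weighted avg = 1104/15
= 73.60

73.60


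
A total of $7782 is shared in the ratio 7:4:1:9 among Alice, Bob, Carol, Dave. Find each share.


Total parts = 7 + 4 + 1 + 9 = 21
Alice: 7782 × 7/21 = 2594.00
Bob: 7782 × 4/21 = 1482.29
Carol: 7782 × 1/21 = 370.57
Dave: 7782 × 9/21 = 3335.14
= Alice: $2594.00, Bob: $1482.29, Carol: $370.57, Dave: $3335.14

Alice: $2594.00, Bob: $1482.29, Carol: $370.57, Dave: $3335.14


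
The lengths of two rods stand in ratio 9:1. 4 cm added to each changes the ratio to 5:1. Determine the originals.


Let A = 9k, B = 1k.
(9k + 4) / (1k + 4) = 5/1
Cross-multiply: 1(9k + 4) = 5(1k + 4)
9k + 4 = 5k + 20
9k - 5k = 20 - 4
4k = 16
k = 16/4 = 4
A = 9×4 = 36, B = 1×4 = 4
= A = 36, B = 4

A = 36, B = 4


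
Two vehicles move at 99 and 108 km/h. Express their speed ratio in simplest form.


Ratio = 99:108
GCD = 9
Simplified = 11:12
Time ratio (same distance) = 12:11
Speed ratio = 11:12

11:12


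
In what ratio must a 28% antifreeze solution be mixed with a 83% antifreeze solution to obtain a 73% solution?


Let x parts of 28% mix with y parts of 83%.
28x + 83y = 73(x + y)
28x + 83y = 73x + 73y
x(28 - 73) = y(73 - 83)
x/y = (83 - 73)/(73 - 28) = 10/45
Simplify: 2:9
= 2:9

2:9


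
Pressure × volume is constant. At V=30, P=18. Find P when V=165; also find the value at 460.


Inverse proportion: x × y = constant
k = 30 × 18 = 540
At x=165: k/165 = 3.27
At x=460: k/460 = 1.17
= 3.27 and 1.17

3.27 and 1.17


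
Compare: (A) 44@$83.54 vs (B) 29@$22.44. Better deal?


Deal A: $83.54/44 = $1.8986/unit
Deal B: $22.44/29 = $0.7738/unit
B is cheaper per unit
= Deal B

Deal B


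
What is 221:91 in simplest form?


GCD(221, 91) = 13
221/13 : 91/13
= 17:7

17:7


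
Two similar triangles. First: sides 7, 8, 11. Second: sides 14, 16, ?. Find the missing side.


Scale factor = 14/7 = 2
Missing side = 11 × 2
= 22.0

22.0


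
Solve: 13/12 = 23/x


Cross multiply: 13 × x = 12 × 23
13x = 276
x = 276 / 13
= 21.23

21.23


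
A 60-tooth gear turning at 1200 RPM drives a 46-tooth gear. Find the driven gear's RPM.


Gear ratio = 60:46 = 30:23
RPM_B = RPM_A × (teeth_A / teeth_B)
= 1200 × (60/46)
= 1565.2 RPM

1565.2 RPM


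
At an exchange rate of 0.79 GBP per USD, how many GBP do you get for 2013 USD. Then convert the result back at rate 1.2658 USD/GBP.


Amount × rate = 2013 × 0.79 = 1590.27 GBP
Round-trip: 1590.27 × 1.2658 = 2012.96 USD
= 1590.27 GBP, then 2012.96 USD

1590.27 GBP, then 2012.96 USD


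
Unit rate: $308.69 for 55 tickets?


Unit rate = total / quantity
= 308.69 / 55
= $5.61 per unit

$5.61 per unit


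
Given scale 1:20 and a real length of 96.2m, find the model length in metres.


Model size = real / scale
= 96.2 / 20
= 4.8100 m

4.8100 m


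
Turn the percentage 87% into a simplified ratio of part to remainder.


87% means 87 parts out of 100; remainder = 13
Part : remainder = 87:13
GCD = 1
= 87:13

87:13


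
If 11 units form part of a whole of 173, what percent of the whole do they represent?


Percentage = (part / whole) × 100
= (11 / 173) × 100
≈ 6.36%

6.36%


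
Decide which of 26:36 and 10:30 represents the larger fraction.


26/36 = 0.7222
10/30 = 0.3333
0.7222 > 0.3333, so 26:36 is greater
= 26:36

26:36


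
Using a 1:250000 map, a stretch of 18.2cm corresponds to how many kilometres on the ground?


Real distance = map distance × scale
= 18.2cm × 250000
= 4550000 cm = 45500.0 m
= 45.500 km

45.500 km


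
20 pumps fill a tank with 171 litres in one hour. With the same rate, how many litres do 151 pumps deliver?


Direct proportion: y/x = constant
k = 171/20 = 8.5500
y₂ = k × 151 = 171 × 151 / 20 = 25821/20
= 1291.05

1291.05


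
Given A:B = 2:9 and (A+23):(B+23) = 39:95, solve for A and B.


Let A = 2k, B = 9k.
(2k + 23) / (9k + 23) = 39/95
Cross-multiply: 95(2k + 23) = 39(9k + 23)
190k + 2185 = 351k + 897
190k - 351k = 897 - 2185
-161k = -1288
k = -1288/-161 = 8
A = 2×8 = 16, B = 9×8 = 72
= A = 16, B = 72

A = 16, B = 72


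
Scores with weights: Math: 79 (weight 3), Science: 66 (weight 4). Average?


Numerator = 79×3 + 66×4
= 237 + 264
= 501
Total weight = 7
Weighted avg = 501/7
= 71.57

71.57


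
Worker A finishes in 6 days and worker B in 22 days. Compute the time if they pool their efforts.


Rate of A = 1/6 per day
Rate of B = 1/22 per day
Combined rate = 1/6 + 1/22 = 28/132 ≈ 0.2121 per day
Days = 1 / combined rate = 132/28
≈ 4.71 days

4.71 days


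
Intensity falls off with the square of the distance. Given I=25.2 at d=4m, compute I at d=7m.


I₁d₁² = I₂d₂²
I₂ = I₁ × (d₁/d₂)²
= 25.2 × (4/7)²
= 25.2 × 16/49
= 403.2/49
≈ 8.2286

8.2286


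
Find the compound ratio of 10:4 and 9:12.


Compound ratio = (10×9) : (4×12)
= 90:48
GCD = 6
= 15:8

15:8


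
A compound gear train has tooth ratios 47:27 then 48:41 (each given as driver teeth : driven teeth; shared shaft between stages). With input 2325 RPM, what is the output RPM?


Stage 1: RPM_B = RPM_A × t_A/t_B = 2325 × 47/27 = 109275/27 ≈ 4047.22
B and C share a shaft → RPM_C = RPM_B
Stage 2: RPM_D = RPM_C × t_C/t_D = RPM_A × (t_A×t_C)/(t_B×t_D)
Overall ratio = (47×48)/(27×41) = 2256/1107
RPM_D = 2325 × 2256/1107 = 5245200/1107
≈ 4738.21 RPM

4738.21 RPM


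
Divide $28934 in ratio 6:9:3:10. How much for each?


Total parts = 6 + 9 + 3 + 10 = 28
Part 1: 28934 × 6/28 = 6200.14
Part 2: 28934 × 9/28 = 9300.21
Part 3: 28934 × 3/28 = 3100.07
Part 4: 28934 × 10/28 = 10333.57
= Part 1: $6200.14, Part 2: $9300.21, Part 3: $3100.07, Part 4: $10333.57

Part 1: $6200.14, Part 2: $9300.21, Part 3: $3100.07, Part 4: $10333.57


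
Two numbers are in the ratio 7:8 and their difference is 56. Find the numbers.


Let A = 7k, B = 8k.
8k - 7k = 56
1k = 56 → k = 56/1 = 56
A = 7×56 = 392, B = 8×56 = 448
= A = 392, B = 448

A = 392, B = 448


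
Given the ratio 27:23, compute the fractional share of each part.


Total parts = 27 + 23 = 50
First part: 27/50 = 27/50
Second part: 23/50 = 23/50
= 27/50 and 23/50

27/50 and 23/50


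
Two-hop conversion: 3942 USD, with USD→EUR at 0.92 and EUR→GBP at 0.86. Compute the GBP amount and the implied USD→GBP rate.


Step 1: 3942 USD × 0.92 = 3626.64 EUR
Step 2: 3626.64 EUR × 0.86 = 3118.91 GBP
Implied rate USD→GBP = 0.92 × 0.86 = 0.7912
= 3118.91 GBP; implied rate 0.7912 GBP/USD

3118.91 GBP; implied rate 0.7912 GBP/USD


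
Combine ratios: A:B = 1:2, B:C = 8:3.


Match B: multiply A:B by 8 → 8:16
Multiply B:C by 2 → 16:6
Combined: 8:16:6
GCD = 2
= 4:8:3

4:8:3


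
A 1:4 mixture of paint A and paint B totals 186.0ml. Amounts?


Total parts = 1 + 4 = 5
paint A: 186.0 × 1/5 = 37.2ml
paint B: 186.0 × 4/5 = 148.8ml
= 37.2ml and 148.8ml

37.2ml and 148.8ml


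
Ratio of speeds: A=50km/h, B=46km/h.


Ratio = 50:46
GCD = 2
Simplified = 25:23
Time ratio (same distance) = 23:25
Speed ratio = 25:23

25:23


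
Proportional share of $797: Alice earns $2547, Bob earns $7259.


Total income = 2547 + 7259 = $9806
Alice: $797 × 2547/9806 = $207.01
Bob: $797 × 7259/9806 = $589.99
= Alice: $207.01, Bob: $589.99

Alice: $207.01, Bob: $589.99


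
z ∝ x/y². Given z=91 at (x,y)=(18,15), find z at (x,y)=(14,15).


z = k·x/y²
Solve for k using the known point: k = z·y²/x = 91×225/18 = 20475/18 = 1137.5000
Now evaluate at x=14, y=15:
z = k × 14 / 225 = (20475 × 14) / (18 × 225) = 286650/4050
≈ 70.7778

70.7778


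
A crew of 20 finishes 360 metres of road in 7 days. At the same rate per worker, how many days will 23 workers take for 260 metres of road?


Days ∝ work / workers, so d₂ = d₁ × (m₁/m₂) × (w₂/w₁)
Workers factor (inverse): 20/23 ≈ 0.8696
Work factor (direct): 260/360 ≈ 0.7222
d₂ = 7 × 20/23 × 260/360 = (7 × 20 × 260) / (23 × 360) = 36400/8280
≈ 4.40 days

4.40 days


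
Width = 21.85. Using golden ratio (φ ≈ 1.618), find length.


φ = (1 + √5) / 2 ≈ 1.618
Length = width × φ = 21.85 × 1.618 = 35.3533
≈ 35.35

35.35


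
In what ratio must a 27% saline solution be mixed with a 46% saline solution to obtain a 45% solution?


Let x parts of 27% mix with y parts of 46%.
27x + 46y = 45(x + y)
27x + 46y = 45x + 45y
x(27 - 45) = y(45 - 46)
x/y = (46 - 45)/(45 - 27) = 1/18
Simplify: 1:18
= 1:18

1:18


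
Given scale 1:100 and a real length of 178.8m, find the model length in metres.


Model size = real / scale
= 178.8 / 100
= 1.7880 m

1.7880 m


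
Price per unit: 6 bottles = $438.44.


Unit rate = total / quantity
= 438.44 / 6
= $73.07 per unit

$73.07 per unit


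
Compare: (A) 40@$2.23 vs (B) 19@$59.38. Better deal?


Deal A: $2.23/40 = $0.0558/unit
Deal B: $59.38/19 = $3.1253/unit
A is cheaper per unit
= Deal A

Deal A


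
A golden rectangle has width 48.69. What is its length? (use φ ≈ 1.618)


φ = (1 + √5) / 2 ≈ 1.618
Length = width × φ = 48.69 × 1.618 = 78.78042
≈ 78.78

78.78


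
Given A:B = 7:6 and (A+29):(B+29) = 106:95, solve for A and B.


Let A = 7k, B = 6k.
(7k + 29) / (6k + 29) = 106/95
Cross-multiply: 95(7k + 29) = 106(6k + 29)
665k + 2755 = 636k + 3074
665k - 636k = 3074 - 2755
29k = 319
k = 319/29 = 11
A = 7×11 = 77, B = 6×11 = 66
= A = 77, B = 66

A = 77, B = 66


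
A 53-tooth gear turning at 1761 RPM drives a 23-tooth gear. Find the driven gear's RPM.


Gear ratio = 53:23 = 53:23
RPM_B = RPM_A × (teeth_A / teeth_B)
= 1761 × (53/23)
= 4058.0 RPM

4058.0 RPM


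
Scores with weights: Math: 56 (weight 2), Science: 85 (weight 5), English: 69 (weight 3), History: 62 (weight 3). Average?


Numerator = 56×2 + 85×5 + 69×3 + 62×3
= 112 + 425 + 207 + 186
= 930
Total weight = 13
Weighted avg = 930/13
= 71.54

71.54


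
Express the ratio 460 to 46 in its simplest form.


GCD(460, 46) = 46
460/46 : 46/46
= 10:1

10:1


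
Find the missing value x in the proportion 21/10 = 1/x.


Cross multiply: 21 × x = 10 × 1
21x = 10
x = 10 / 21
= 0.48

0.48


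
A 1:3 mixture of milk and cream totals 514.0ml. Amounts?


Total parts = 1 + 3 = 4
milk: 514.0 × 1/4 = 128.5ml
cream: 514.0 × 3/4 = 385.5ml
= 128.5ml and 385.5ml

128.5ml and 385.5ml


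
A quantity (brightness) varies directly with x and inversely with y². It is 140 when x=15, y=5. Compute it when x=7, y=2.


z = k·x/y²
Solve for k using the known point: k = z·y²/x = 140×25/15 = 3500/15 ≈ 233.3333
Now evaluate at x=7, y=2:
z = k × 7 / 4 = (3500 × 7) / (15 × 4) = 24500/60
≈ 408.3333

408.3333


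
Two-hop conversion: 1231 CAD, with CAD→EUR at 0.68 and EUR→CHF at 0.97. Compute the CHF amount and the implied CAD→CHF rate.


Step 1: 1231 CAD × 0.68 = 837.08 EUR
Step 2: 837.08 EUR × 0.97 = 811.97 CHF
Implied rate CAD→CHF = 0.68 × 0.97 = 0.6596
= 811.97 CHF; implied rate 0.6596 CHF/CAD

811.97 CHF; implied rate 0.6596 CHF/CAD


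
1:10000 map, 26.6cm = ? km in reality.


Real distance = map distance × scale
= 26.6cm × 10000
= 266000 cm = 2660.0 m
= 2.660 km

2.660 km


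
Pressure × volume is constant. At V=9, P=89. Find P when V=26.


Inverse proportion: x × y = constant
k = 9 × 89 = 801
y₂ = k / 26 = 801 / 26
= 30.81

30.81


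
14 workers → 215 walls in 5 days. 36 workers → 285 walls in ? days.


Days ∝ work / workers, so d₂ = d₁ × (m₁/m₂) × (w₂/w₁)
Workers factor (inverse): 14/36 ≈ 0.3889
Work factor (direct): 285/215 ≈ 1.3256
d₂ = 5 × 14/36 × 285/215 = (5 × 14 × 285) / (36 × 215) = 19950/7740
≈ 2.58 days

2.58 days


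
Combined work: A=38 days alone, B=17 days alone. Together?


Rate of A = 1/38 per day
Rate of B = 1/17 per day
Combined rate = 1/38 + 1/17 = 55/646 ≈ 0.0851 per day
Days = 1 / combined rate = 646/55
≈ 11.75 days

11.75 days


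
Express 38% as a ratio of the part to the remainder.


38% means 38 parts out of 100; remainder = 62
Part : remainder = 38:62
GCD = 2
= 19:31

19:31


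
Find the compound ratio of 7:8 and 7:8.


Compound ratio = (7×7) : (8×8)
= 49:64
GCD = 1
= 49:64

49:64


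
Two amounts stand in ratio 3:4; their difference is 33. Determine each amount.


Let A = 3k, B = 4k.
4k - 3k = 33
1k = 33 → k = 33/1 = 33
A = 3×33 = 99, B = 4×33 = 132
= A = 99, B = 132

A = 99, B = 132


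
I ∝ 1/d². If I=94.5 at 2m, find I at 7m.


I₁d₁² = I₂d₂²
I₂ = I₁ × (d₁/d₂)²
= 94.5 × (2/7)²
= 94.5 × 4/49
= 378/49
≈ 7.7143

7.7143


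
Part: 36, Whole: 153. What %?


Percentage = (part / whole) × 100
= (36 / 153) × 100
≈ 23.53%

23.53%


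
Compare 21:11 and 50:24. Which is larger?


21/11 = 1.9091
50/24 = 2.0833
1.9091 < 2.0833, so 21:11 is less
= 50:24

50:24


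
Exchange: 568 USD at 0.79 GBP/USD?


Amount × rate = 568 × 0.79
= 448.72 GBP

448.72 GBP


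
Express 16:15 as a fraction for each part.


Total parts = 16 + 15 = 31
First part: 16/31 = 16/31
Second part: 15/31 = 15/31
= 16/31 and 15/31

16/31 and 15/31


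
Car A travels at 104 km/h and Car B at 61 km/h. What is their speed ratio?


Ratio = 104:61
GCD = 1
Simplified = 104:61
Time ratio (same distance) = 61:104
Speed ratio = 104:61

104:61


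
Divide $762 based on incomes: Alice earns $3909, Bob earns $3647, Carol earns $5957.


Total income = 3909 + 3647 + 5957 = $13513
Alice: $762 × 3909/13513 = $220.43
Bob: $762 × 3647/13513 = $205.65
Carol: $762 × 5957/13513 = $335.92
= Alice: $220.43, Bob: $205.65, Carol: $335.92

Alice: $220.43, Bob: $205.65, Carol: $335.92


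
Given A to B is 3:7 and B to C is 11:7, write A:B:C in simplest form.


Match B: multiply A:B by 11 → 33:77
Multiply B:C by 7 → 77:49
Combined: 33:77:49
GCD = 1
= 33:77:49

33:77:49


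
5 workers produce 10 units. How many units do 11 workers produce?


Direct proportion: y/x = constant
k = 10/5 = 2.0000
y₂ = k × 11 = 10 × 11 / 5 = 110/5
= 22.00

22.00


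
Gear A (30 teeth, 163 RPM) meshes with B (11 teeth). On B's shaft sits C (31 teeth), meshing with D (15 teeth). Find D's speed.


Stage 1: RPM_B = RPM_A × t_A/t_B = 163 × 30/11 = 4890/11 ≈ 444.55
B and C share a shaft → RPM_C = RPM_B
Stage 2: RPM_D = RPM_C × t_C/t_D = RPM_A × (t_A×t_C)/(t_B×t_D)
Overall ratio = (30×31)/(11×15) = 930/165
RPM_D = 163 × 930/165 = 151590/165
≈ 918.73 RPM

918.73 RPM


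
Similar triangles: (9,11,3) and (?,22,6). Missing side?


Scale factor = 22/11 = 2
Missing side = 9 × 2
= 18.0

18.0


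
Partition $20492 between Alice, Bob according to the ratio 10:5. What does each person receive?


Total parts = 10 + 5 = 15
Alice: 20492 × 10/15 = 13661.33
Bob: 20492 × 5/15 = 6830.67
= Alice: $13661.33, Bob: $6830.67

Alice: $13661.33, Bob: $6830.67


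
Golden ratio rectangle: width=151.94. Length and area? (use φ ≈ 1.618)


φ = (1 + √5) / 2 ≈ 1.618
Length = width × φ = 151.94 × 1.618 = 245.83892
≈ 245.84
Area = width × length = 151.94 × 245.83892 = 37352.7655048 ≈ 37352.77
= Length: 245.84, Area: 37352.77

Length: 245.84, Area: 37352.77


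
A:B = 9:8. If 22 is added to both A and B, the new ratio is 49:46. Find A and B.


Let A = 9k, B = 8k.
(9k + 22) / (8k + 22) = 49/46
Cross-multiply: 46(9k + 22) = 49(8k + 22)
414k + 1012 = 392k + 1078
414k - 392k = 1078 - 1012
22k = 66
k = 66/22 = 3
A = 9×3 = 27, B = 8×3 = 24
= A = 27, B = 24

A = 27, B = 24


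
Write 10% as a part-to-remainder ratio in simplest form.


10% means 10 parts out of 100; remainder = 90
Part : remainder = 10:90
GCD = 10
= 1:9

1:9


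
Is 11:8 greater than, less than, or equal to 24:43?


11/8 = 1.3750
24/43 = 0.5581
1.3750 > 0.5581, so 11:8 is greater
= greater than

greater than


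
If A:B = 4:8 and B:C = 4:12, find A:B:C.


Match B: multiply A:B by 4 → 16:32
Multiply B:C by 8 → 32:96
Combined: 16:32:96
GCD = 16
= 1:2:6

1:2:6


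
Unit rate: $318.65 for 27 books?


Unit rate = total / quantity
= 318.65 / 27
= $11.80 per unit

$11.80 per unit


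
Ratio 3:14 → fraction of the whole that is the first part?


Total parts = 3 + 14 = 17
First part: 3/17 = 3/17
= 3/17

3/17


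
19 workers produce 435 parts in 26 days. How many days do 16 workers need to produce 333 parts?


Days ∝ work / workers, so d₂ = d₁ × (m₁/m₂) × (w₂/w₁)
Workers factor (inverse): 19/16 = 1.1875
Work factor (direct): 333/435 ≈ 0.7655
d₂ = 26 × 19/16 × 333/435 = (26 × 19 × 333) / (16 × 435) = 164502/6960
≈ 23.64 days

23.64 days


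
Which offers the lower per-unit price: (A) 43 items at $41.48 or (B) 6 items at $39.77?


Deal A: $41.48/43 = $0.9647/unit
Deal B: $39.77/6 = $6.6283/unit
A is cheaper per unit
= Deal A

Deal A


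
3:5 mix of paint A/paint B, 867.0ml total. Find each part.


Total parts = 3 + 5 = 8
paint A: 867.0 × 3/8 = 325.1ml
paint B: 867.0 × 5/8 = 541.9ml
= 325.1ml and 541.9ml

325.1ml and 541.9ml


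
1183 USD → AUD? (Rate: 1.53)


Amount × rate = 1183 × 1.53
= 1809.99 AUD

1809.99 AUD


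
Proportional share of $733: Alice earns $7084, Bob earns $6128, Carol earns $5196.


Total income = 7084 + 6128 + 5196 = $18408
Alice: $733 × 7084/18408 = $282.08
Bob: $733 × 6128/18408 = $244.01
Carol: $733 × 5196/18408 = $206.90
= Alice: $282.08, Bob: $244.01, Carol: $206.90

Alice: $282.08, Bob: $244.01, Carol: $206.90


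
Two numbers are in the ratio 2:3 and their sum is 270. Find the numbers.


Let A = 2k, B = 3k.
2k + 3k = 270
5k = 270 → k = 270/5 = 54
A = 2×54 = 108, B = 3×54 = 162
= A = 108, B = 162

A = 108, B = 162


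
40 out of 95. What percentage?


Percentage = (part / whole) × 100
= (40 / 95) × 100
≈ 42.11%

42.11%


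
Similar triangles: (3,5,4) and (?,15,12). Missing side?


Scale factor = 15/5 = 3
Missing side = 3 × 3
= 9.0

9.0


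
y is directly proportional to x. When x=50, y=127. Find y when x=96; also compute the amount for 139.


Direct proportion: y/x = constant
k = 127/50 = 2.5400
y at x=96: k × 96 = 127 × 96 / 50 = 12192/50 = 243.84
y at x=139: k × 139 = 127 × 139 / 50 = 17653/50 = 353.06
= 243.84 and 353.06

243.84 and 353.06


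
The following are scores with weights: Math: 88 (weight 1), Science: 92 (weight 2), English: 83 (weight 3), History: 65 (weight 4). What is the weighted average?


Numerator = 88×1 + 92×2 + 83×3 + 65×4
= 88 + 184 + 249 + 260
= 781
Total weight = 10
Weighted avg = 781/10
= 78.10

78.10


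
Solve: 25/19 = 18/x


Cross multiply: 25 × x = 19 × 18
25x = 342
x = 342 / 25
= 13.68

13.68


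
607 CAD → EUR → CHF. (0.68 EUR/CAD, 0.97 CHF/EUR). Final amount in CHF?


Step 1: 607 CAD × 0.68 = 412.76 EUR
Step 2: 412.76 EUR × 0.97 = 400.38 CHF
Implied rate CAD→CHF = 0.68 × 0.97 = 0.6596
= 400.38 CHF

400.38 CHF


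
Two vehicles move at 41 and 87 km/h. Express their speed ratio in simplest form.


Ratio = 41:87
GCD = 1
Simplified = 41:87
Time ratio (same distance) = 87:41
Speed ratio = 41:87

41:87


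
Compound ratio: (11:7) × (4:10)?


Compound ratio = (11×4) : (7×10)
= 44:70
GCD = 2
= 22:35

22:35


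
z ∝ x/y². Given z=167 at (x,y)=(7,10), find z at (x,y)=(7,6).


z = k·x/y²
Solve for k using the known point: k = z·y²/x = 167×100/7 = 16700/7 ≈ 2385.7143
Now evaluate at x=7, y=6:
z = k × 7 / 36 = (16700 × 7) / (7 × 36) = 116900/252
≈ 463.8889

463.8889


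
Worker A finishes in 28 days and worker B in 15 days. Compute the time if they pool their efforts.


Rate of A = 1/28 per day
Rate of B = 1/15 per day
Combined rate = 1/28 + 1/15 = 43/420 ≈ 0.1024 per day
Days = 1 / combined rate = 420/43
≈ 9.77 days

9.77 days


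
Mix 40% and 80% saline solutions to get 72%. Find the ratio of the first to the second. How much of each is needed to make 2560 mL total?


Let x parts of 40% mix with y parts of 80%.
40x + 80y = 72(x + y)
40x + 80y = 72x + 72y
x(40 - 72) = y(72 - 80)
x/y = (80 - 72)/(72 - 40) = 8/32
Simplify: 1:4
Total parts = 5; one part = 2560/5 = 512.00 mL
40% solution: 1×512.00 = 512.00 mL
80% solution: 4×512.00 = 2048.00 mL
= ratio 1:4; 512.00 mL and 2048.00 mL

ratio 1:4; 512.00 mL and 2048.00 mL


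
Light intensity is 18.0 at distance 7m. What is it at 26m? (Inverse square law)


I₁d₁² = I₂d₂²
I₂ = I₁ × (d₁/d₂)²
= 18.0 × (7/26)²
= 18.0 × 49/676
= 882/676
≈ 1.3047

1.3047


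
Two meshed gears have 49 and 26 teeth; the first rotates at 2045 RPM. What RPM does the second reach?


Gear ratio = 49:26 = 49:26
RPM_B = RPM_A × (teeth_A / teeth_B)
= 2045 × (49/26)
= 3854.0 RPM

3854.0 RPM


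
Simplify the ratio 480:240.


GCD(480, 240) = 240
480/240 : 240/240
= 2:1

2:1


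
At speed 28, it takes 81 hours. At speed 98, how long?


Inverse proportion: x × y = constant
k = 28 × 81 = 2268
y₂ = k / 98 = 2268 / 98
= 23.14

23.14


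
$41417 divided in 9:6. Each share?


Total parts = 9 + 6 = 15
Part 1: 41417 × 9/15 = 24850.20
Part 2: 41417 × 6/15 = 16566.80
= Part 1: $24850.20, Part 2: $16566.80

Part 1: $24850.20, Part 2: $16566.80


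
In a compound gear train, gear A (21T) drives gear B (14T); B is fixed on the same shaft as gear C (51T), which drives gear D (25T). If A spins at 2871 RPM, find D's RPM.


Stage 1: RPM_B = RPM_A × t_A/t_B = 2871 × 21/14 = 60291/14 = 4306.50
B and C share a shaft → RPM_C = RPM_B
Stage 2: RPM_D = RPM_C × t_C/t_D = RPM_A × (t_A×t_C)/(t_B×t_D)
Overall ratio = (21×51)/(14×25) = 1071/350
RPM_D = 2871 × 1071/350 = 3074841/350
= 8785.26 RPM

8785.26 RPM


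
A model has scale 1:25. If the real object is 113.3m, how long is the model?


Model size = real / scale
= 113.3 / 25
= 4.5320 m

4.5320 m


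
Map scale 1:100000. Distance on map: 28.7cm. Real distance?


Real distance = map distance × scale
= 28.7cm × 100000
= 2870000 cm = 28700.0 m
= 28.700 km

28.700 km


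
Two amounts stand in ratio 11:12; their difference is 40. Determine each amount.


Let A = 11k, B = 12k.
12k - 11k = 40
1k = 40 → k = 40/1 = 40
A = 11×40 = 440, B = 12×40 = 480
= A = 440, B = 480

A = 440, B = 480


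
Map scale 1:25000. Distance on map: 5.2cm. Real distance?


Real distance = map distance × scale
= 5.2cm × 25000
= 130000 cm = 1300.0 m
= 1.300 km

1.300 km


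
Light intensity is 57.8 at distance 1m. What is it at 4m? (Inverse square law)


I₁d₁² = I₂d₂²
I₂ = I₁ × (d₁/d₂)²
= 57.8 × (1/4)²
= 57.8 × 1/16
= 57.8/16
= 3.6125

3.6125


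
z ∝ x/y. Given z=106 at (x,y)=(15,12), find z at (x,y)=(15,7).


z = k·x/y
Solve for k using the known point: k = z·y/x = 106×12/15 = 1272/15 = 84.8000
Now evaluate at x=15, y=7:
z = k × 15 / 7 = (1272 × 15) / (15 × 7) = 19080/105
≈ 181.7143

181.7143


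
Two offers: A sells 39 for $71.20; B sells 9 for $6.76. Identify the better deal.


Deal A: $71.20/39 = $1.8256/unit
Deal B: $6.76/9 = $0.7511/unit
B is cheaper per unit
= Deal B

Deal B


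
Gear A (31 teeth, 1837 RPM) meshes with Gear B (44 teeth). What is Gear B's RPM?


Gear ratio = 31:44 = 31:44
RPM_B = RPM_A × (teeth_A / teeth_B)
= 1837 × (31/44)
= 1294.3 RPM

1294.3 RPM


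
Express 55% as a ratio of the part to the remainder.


55% means 55 parts out of 100; remainder = 45
Part : remainder = 55:45
GCD = 5
= 11:9

11:9


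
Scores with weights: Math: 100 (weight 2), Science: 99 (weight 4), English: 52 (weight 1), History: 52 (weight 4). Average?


Numerator = 100×2 + 99×4 + 52×1 + 52×4
= 200 + 396 + 52 + 208
= 856
Total weight = 11
Weighted avg = 856/11
= 77.82

77.82


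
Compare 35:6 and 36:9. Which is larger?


35/6 = 5.8333
36/9 = 4.0000
5.8333 > 4.0000, so 35:6 is greater
= 35:6

35:6


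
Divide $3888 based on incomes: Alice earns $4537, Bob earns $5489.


Total income = 4537 + 5489 = $10026
Alice: $3888 × 4537/10026 = $1759.41
Bob: $3888 × 5489/10026 = $2128.59
= Alice: $1759.41, Bob: $2128.59

Alice: $1759.41, Bob: $2128.59


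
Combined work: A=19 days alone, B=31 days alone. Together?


Rate of A = 1/19 per day
Rate of B = 1/31 per day
Combined rate = 1/19 + 1/31 = 50/589 ≈ 0.0849 per day
Days = 1 / combined rate = 589/50
= 11.78 days

11.78 days


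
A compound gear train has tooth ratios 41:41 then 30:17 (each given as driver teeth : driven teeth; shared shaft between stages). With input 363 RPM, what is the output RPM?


Stage 1: RPM_B = RPM_A × t_A/t_B = 363 × 41/41 = 14883/41 = 363.00
B and C share a shaft → RPM_C = RPM_B
Stage 2: RPM_D = RPM_C × t_C/t_D = RPM_A × (t_A×t_C)/(t_B×t_D)
Overall ratio = (41×30)/(41×17) = 1230/697
RPM_D = 363 × 1230/697 = 446490/697
≈ 640.59 RPM

640.59 RPM


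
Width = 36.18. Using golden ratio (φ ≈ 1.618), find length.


φ = (1 + √5) / 2 ≈ 1.618
Length = width × φ = 36.18 × 1.618 = 58.53924
≈ 58.54

58.54


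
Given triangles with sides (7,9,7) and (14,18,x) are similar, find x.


Scale factor = 14/7 = 2
Missing side = 7 × 2
= 14.0

14.0


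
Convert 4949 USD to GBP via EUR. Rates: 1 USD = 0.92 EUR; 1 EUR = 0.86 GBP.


Step 1: 4949 USD × 0.92 = 4553.08 EUR
Step 2: 4553.08 EUR × 0.86 = 3915.65 GBP
Implied rate USD→GBP = 0.92 × 0.86 = 0.7912
= 3915.65 GBP

3915.65 GBP


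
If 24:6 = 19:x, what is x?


Cross multiply: 24 × x = 6 × 19
24x = 114
x = 114 / 24
= 4.75

4.75


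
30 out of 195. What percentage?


Percentage = (part / whole) × 100
= (30 / 195) × 100
≈ 15.38%

15.38%


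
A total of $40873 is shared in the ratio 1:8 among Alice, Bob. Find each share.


Total parts = 1 + 8 = 9
Alice: 40873 × 1/9 = 4541.44
Bob: 40873 × 8/9 = 36331.56
= Alice: $4541.44, Bob: $36331.56

Alice: $4541.44, Bob: $36331.56


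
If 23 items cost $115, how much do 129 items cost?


Direct proportion: y/x = constant
k = 115/23 = 5.0000
y₂ = k × 129 = 115 × 129 / 23 = 14835/23
= 645.00

645.00


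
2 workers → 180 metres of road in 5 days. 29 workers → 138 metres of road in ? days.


Days ∝ work / workers, so d₂ = d₁ × (m₁/m₂) × (w₂/w₁)
Workers factor (inverse): 2/29 ≈ 0.0690
Work factor (direct): 138/180 ≈ 0.7667
d₂ = 5 × 2/29 × 138/180 = (5 × 2 × 138) / (29 × 180) = 1380/5220
≈ 0.26 days

0.26 days


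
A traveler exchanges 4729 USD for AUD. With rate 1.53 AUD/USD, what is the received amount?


Amount × rate = 4729 × 1.53
= 7235.37 AUD

7235.37 AUD


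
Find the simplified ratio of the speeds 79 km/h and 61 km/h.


Ratio = 79:61
GCD = 1
Simplified = 79:61
Time ratio (same distance) = 61:79
Speed ratio = 79:61

79:61


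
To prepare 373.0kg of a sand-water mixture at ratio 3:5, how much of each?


Total parts = 3 + 5 = 8
sand: 373.0 × 3/8 = 139.9kg
water: 373.0 × 5/8 = 233.1kg
= 139.9kg and 233.1kg

139.9kg and 233.1kg


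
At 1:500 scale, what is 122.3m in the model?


Model size = real / scale
= 122.3 / 500
= 0.2446 m

0.2446 m


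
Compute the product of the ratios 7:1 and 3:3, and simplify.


Compound ratio = (7×3) : (1×3)
= 21:3
GCD = 3
= 7:1

7:1


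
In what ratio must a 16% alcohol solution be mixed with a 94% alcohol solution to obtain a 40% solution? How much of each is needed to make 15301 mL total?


Let x parts of 16% mix with y parts of 94%.
16x + 94y = 40(x + y)
16x + 94y = 40x + 40y
x(16 - 40) = y(40 - 94)
x/y = (94 - 40)/(40 - 16) = 54/24
Simplify: 9:4
Total parts = 13; one part = 15301/13 = 1177.00 mL
16% solution: 9×1177.00 = 10593.00 mL
94% solution: 4×1177.00 = 4708.00 mL
= ratio 9:4; 10593.00 mL and 4708.00 mL

ratio 9:4; 10593.00 mL and 4708.00 mL


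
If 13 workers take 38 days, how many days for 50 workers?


Inverse proportion: x × y = constant
k = 13 × 38 = 494
y₂ = k / 50 = 494 / 50
= 9.88

9.88


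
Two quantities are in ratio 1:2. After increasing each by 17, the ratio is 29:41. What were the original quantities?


Let A = 1k, B = 2k.
(1k + 17) / (2k + 17) = 29/41
Cross-multiply: 41(1k + 17) = 29(2k + 17)
41k + 697 = 58k + 493
41k - 58k = 493 - 697
-17k = -204
k = -204/-17 = 12
A = 1×12 = 12, B = 2×12 = 24
= A = 12, B = 24

A = 12, B = 24
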